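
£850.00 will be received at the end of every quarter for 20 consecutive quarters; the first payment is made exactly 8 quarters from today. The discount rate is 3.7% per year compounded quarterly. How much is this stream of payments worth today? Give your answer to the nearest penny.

£14,490.47

Ordinary annuity of 20 payments, first payment at period 8.
Periodic rate r = 0.037/4 per quarter; n is counted in quarters.
The ordinary-annuity PV formula values the stream one period before the first payment (period 7); discount that back 7 periods:
PV₀ = 850 × [1 − (1+r)^−20] / r × (1+r)^−7 = £14,490.47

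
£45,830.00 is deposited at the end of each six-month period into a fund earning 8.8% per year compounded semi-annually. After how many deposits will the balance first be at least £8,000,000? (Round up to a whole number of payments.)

Periodic rate r = 0.088/2 per half-year; n is counted in half-years.
Ordinary annuity FV: 8,000,000 = 45,830 × [((1+r)^n − 1)/r].
(1+r)^n = 1 + 8,000,000 × r / 45,830, so n = ln(1 + 8,000,000·r/45,830) / ln(1+r) = 50.19.
Round up to a whole number of payments: n = 51.

51 payments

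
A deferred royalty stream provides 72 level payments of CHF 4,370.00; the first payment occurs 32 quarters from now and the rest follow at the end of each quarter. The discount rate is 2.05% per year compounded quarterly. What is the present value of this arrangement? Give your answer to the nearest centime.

CHF 224,082.00

Ordinary annuity of 72 payments, first payment at period 32.
Periodic rate r = 0.0205/4 per quarter; n is counted in quarters.
The ordinary-annuity PV formula values the stream one period before the first payment (period 31); discount that back 31 periods:
PV₀ = 4,370 × [1 − (1+r)^−72] / r × (1+r)^−31 = CHF 224,082.00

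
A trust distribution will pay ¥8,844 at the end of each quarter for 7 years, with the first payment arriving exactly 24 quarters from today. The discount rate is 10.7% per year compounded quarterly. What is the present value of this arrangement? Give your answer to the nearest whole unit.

¥94,126

Ordinary annuity of 28 payments, first payment at period 24.
Periodic rate r = 0.107/4 per quarter; n is counted in quarters.
The ordinary-annuity PV formula values the stream one period before the first payment (period 23); discount that back 23 periods:
PV₀ = 8,844 × [1 − (1+r)^−28] / r × (1+r)^−23 = ¥94,126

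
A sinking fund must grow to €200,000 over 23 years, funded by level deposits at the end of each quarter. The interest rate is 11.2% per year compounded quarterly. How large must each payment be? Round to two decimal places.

Level ordinary annuity; solve FV = PMT × [((1+r)^n − 1)/r] for PMT.
Periodic rate r = 0.112/4 per quarter; n is counted in quarters.
With n = 92: PMT = 200,000 / ([((1+r)^n − 1)/r]) = €479.16

€479.16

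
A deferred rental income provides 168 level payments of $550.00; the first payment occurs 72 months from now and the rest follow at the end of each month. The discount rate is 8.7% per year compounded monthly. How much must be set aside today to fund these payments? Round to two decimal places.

$31,926.91

Ordinary annuity of 168 payments, first payment at period 72.
Periodic rate r = 0.087/12 per month; n is counted in months.
The ordinary-annuity PV formula values the stream one period before the first payment (period 71); discount that back 71 periods:
PV₀ = 550 × [1 − (1+r)^−168] / r × (1+r)^−71 = $31,926.91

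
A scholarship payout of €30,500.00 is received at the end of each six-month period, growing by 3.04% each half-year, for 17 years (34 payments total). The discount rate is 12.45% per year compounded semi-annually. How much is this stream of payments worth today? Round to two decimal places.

Periodic rate r = 0.1245/2 per half-year; n is counted in half-years.
Growing ordinary annuity: PV = PMT₁ × [1 − ((1+g)/(1+r))^n] / (r − g) = 30,500 × [1 − ((1+0.0304)/(1+r))^34] / (r − 0.0304) = €617,456.24.

€617,456.24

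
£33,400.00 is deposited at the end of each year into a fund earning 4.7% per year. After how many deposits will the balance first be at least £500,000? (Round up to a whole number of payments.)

Periodic rate r = 0.047 per year.
Ordinary annuity FV: 500,000 = 33,400 × [((1+r)^n − 1)/r].
(1+r)^n = 1 + 500,000 × r / 33,400, so n = ln(1 + 500,000·r/33,400) / ln(1+r) = 11.60.
Round up to a whole number of payments: n = 12.

12 payments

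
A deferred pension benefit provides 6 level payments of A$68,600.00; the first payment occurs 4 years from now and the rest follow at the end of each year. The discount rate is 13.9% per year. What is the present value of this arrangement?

A$181,027.29

Ordinary annuity of 6 payments, first payment at period 4.
Periodic rate r = 0.139 per year.
The ordinary-annuity PV formula values the stream one period before the first payment (period 3); discount that back 3 periods:
PV₀ = 68,600 × [1 − (1+r)^−6] / r × (1+r)^−3 = A$181,027.29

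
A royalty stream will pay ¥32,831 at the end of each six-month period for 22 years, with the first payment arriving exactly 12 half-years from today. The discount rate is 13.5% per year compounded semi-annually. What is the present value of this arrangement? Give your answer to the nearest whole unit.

¥223,712

Ordinary annuity of 44 payments, first payment at period 12.
Periodic rate r = 0.135/2 per half-year; n is counted in half-years.
The ordinary-annuity PV formula values the stream one period before the first payment (period 11); discount that back 11 periods:
PV₀ = 32,831 × [1 − (1+r)^−44] / r × (1+r)^−11 = ¥223,712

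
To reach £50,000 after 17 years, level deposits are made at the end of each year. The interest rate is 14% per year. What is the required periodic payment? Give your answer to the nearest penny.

Level ordinary annuity; solve FV = PMT × [((1+r)^n − 1)/r] for PMT.
Periodic rate r = 0.14 per year.
With n = 17: PMT = 50,000 / ([((1+r)^n − 1)/r]) = £845.77

£845.77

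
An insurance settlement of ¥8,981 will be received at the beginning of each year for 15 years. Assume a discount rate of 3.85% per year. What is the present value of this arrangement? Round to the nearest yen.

¥104,795

This is an annuity due: 15 payments of ¥8,981 at the beginning of each year.
Periodic rate r = 0.0385 per year.
PV = PMT × [(1 − (1+r)^−n)/r] × (1+r) = 8,981 × [1 − (1+r)^−15] / r × (1+r) = ¥104,795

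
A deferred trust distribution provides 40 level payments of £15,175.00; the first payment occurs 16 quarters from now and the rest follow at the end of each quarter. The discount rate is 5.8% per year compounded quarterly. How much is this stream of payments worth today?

£369,165.30

Ordinary annuity of 40 payments, first payment at period 16.
Periodic rate r = 0.058/4 per quarter; n is counted in quarters.
The ordinary-annuity PV formula values the stream one period before the first payment (period 15); discount that back 15 periods:
PV₀ = 15,175 × [1 − (1+r)^−40] / r × (1+r)^−15 = £369,165.30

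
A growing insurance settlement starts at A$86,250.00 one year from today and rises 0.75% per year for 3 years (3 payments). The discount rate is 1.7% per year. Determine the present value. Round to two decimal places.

Periodic rate r = 0.017 per year.
Growing ordinary annuity: PV = PMT₁ × [1 − ((1+g)/(1+r))^n] / (r − g) = 86,250 × [1 − ((1+0.0075)/(1+r))^3] / (r − 0.0075) = A$252,055.55.

A$252,055.55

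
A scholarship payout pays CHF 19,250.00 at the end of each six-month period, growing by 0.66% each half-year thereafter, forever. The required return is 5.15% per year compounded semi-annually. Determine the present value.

Periodic rate r = 0.0515/2 per half-year.
Growing perpetuity (Gordon): PV = PMT₁ / (r − g) = 19,250 / (r − 0.0066) = CHF 1,005,221.93.

CHF 1,005,221.93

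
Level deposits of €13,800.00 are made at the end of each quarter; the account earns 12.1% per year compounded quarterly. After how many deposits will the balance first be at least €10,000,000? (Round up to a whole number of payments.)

106 payments

Periodic rate r = 0.121/4 per quarter; n is counted in quarters.
Ordinary annuity FV: 10,000,000 = 13,800 × [((1+r)^n − 1)/r].
(1+r)^n = 1 + 10,000,000 × r / 13,800, so n = ln(1 + 10,000,000·r/13,800) / ln(1+r) = 105.10.
Round up to a whole number of payments: n = 106.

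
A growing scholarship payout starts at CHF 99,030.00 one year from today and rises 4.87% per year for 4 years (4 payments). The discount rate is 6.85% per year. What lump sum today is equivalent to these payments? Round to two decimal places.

Periodic rate r = 0.0685 per year.
Growing ordinary annuity: PV = PMT₁ × [1 − ((1+g)/(1+r))^n] / (r − g) = 99,030 × [1 − ((1+0.0487)/(1+r))^4] / (r − 0.0487) = CHF 360,547.36.

CHF 360,547.36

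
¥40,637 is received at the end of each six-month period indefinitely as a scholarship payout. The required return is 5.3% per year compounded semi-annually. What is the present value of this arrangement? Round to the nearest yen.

¥1,533,472

Periodic rate r = 0.053/2 per half-year.
Level perpetuity: PV = PMT / r = 40,637 / (0.053/2) = ¥1,533,472.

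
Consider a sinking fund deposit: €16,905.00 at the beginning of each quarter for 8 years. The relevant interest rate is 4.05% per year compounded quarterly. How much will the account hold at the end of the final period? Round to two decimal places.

€641,551.78

This is an annuity due: 32 deposits of €16,905.00 at the beginning of each quarter.
Periodic rate r = 0.0405/4 per quarter; n is counted in quarters.
FV = PMT × [((1+r)^n − 1)/r] × (1+r) = 16,905 × [(1+r)^32 − 1] / r × (1+r) = €641,551.78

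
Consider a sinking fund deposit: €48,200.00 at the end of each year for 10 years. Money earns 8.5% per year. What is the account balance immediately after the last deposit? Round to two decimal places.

€715,051.79

This is an ordinary annuity: 10 deposits of €48,200.00 at the end of each year.
Periodic rate r = 0.085 per year.
FV = PMT × [((1+r)^n − 1)/r] = 48,200 × [(1+r)^10 − 1] / r = €715,051.79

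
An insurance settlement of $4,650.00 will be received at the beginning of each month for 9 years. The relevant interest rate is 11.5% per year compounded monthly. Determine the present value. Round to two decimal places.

This is an annuity due: 108 payments of $4,650.00 at the beginning of each month.
Periodic rate r = 0.115/12 per month; n is counted in months.
PV = PMT × [(1 − (1+r)^−n)/r] × (1+r) = 4,650 × [1 − (1+r)^−108] / r × (1+r) = $314,993.93

$314,993.93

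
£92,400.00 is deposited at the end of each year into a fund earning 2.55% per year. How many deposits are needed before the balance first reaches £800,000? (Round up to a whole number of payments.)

8 payments

Periodic rate r = 0.0255 per year.
Ordinary annuity FV: 800,000 = 92,400 × [((1+r)^n − 1)/r].
(1+r)^n = 1 + 800,000 × r / 92,400, so n = ln(1 + 800,000·r/92,400) / ln(1+r) = 7.92.
Round up to a whole number of payments: n = 8.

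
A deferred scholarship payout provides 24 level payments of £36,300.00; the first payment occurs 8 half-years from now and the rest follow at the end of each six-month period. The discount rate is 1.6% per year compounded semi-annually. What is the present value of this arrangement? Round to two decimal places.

£746,960.99

Ordinary annuity of 24 payments, first payment at period 8.
Periodic rate r = 0.016/2 per half-year; n is counted in half-years.
The ordinary-annuity PV formula values the stream one period before the first payment (period 7); discount that back 7 periods:
PV₀ = 36,300 × [1 − (1+r)^−24] / r × (1+r)^−7 = £746,960.99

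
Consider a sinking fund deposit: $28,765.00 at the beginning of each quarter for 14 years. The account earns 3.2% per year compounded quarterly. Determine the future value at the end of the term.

This is an annuity due: 56 deposits of $28,765.00 at the beginning of each quarter.
Periodic rate r = 0.032/4 per quarter; n is counted in quarters.
FV = PMT × [((1+r)^n − 1)/r] × (1+r) = 28,765 × [(1+r)^56 − 1] / r × (1+r) = $2,038,325.22

$2,038,325.22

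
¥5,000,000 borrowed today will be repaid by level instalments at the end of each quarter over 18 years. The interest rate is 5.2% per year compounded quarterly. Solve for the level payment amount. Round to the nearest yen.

¥107,361

Level ordinary annuity; solve PV = PMT × [(1 − (1+r)^−n)/r] for PMT.
Periodic rate r = 0.052/4 per quarter; n is counted in quarters.
With n = 72: PMT = 5,000,000 / ([(1 − (1+r)^−n)/r]) = ¥107,361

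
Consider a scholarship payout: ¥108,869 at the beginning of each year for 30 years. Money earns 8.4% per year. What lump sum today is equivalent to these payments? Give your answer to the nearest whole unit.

This is an annuity due: 30 payments of ¥108,869 at the beginning of each year.
Periodic rate r = 0.084 per year.
PV = PMT × [(1 − (1+r)^−n)/r] × (1+r) = 108,869 × [1 − (1+r)^−30] / r × (1+r) = ¥1,279,967

¥1,279,967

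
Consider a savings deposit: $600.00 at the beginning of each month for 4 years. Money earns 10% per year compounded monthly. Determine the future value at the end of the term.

This is an annuity due: 48 deposits of $600.00 at the beginning of each month.
Periodic rate r = 0.1/12 per month; n is counted in months.
FV = PMT × [((1+r)^n − 1)/r] × (1+r) = 600 × [(1+r)^48 − 1] / r × (1+r) = $35,527.11

$35,527.11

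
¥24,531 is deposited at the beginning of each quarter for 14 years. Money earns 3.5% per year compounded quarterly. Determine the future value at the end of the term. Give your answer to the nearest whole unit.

¥1,778,409

This is an annuity due: 56 deposits of ¥24,531 at the beginning of each quarter.
Periodic rate r = 0.035/4 per quarter; n is counted in quarters.
FV = PMT × [((1+r)^n − 1)/r] × (1+r) = 24,531 × [(1+r)^56 − 1] / r × (1+r) = ¥1,778,409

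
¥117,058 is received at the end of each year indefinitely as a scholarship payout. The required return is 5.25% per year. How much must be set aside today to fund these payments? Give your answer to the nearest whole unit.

Periodic rate r = 0.0525 per year.
Level perpetuity: PV = PMT / r = 117,058 / (0.0525) = ¥2,229,676.

¥2,229,676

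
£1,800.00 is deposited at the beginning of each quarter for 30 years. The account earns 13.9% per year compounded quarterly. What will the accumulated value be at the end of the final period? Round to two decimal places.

£3,177,910.22

This is an annuity due: 120 deposits of £1,800.00 at the beginning of each quarter.
Periodic rate r = 0.139/4 per quarter; n is counted in quarters.
FV = PMT × [((1+r)^n − 1)/r] × (1+r) = 1,800 × [(1+r)^120 − 1] / r × (1+r) = £3,177,910.22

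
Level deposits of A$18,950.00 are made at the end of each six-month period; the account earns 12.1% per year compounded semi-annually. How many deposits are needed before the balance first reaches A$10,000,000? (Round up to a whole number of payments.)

Periodic rate r = 0.121/2 per half-year; n is counted in half-years.
Ordinary annuity FV: 10,000,000 = 18,950 × [((1+r)^n − 1)/r].
(1+r)^n = 1 + 10,000,000 × r / 18,950, so n = ln(1 + 10,000,000·r/18,950) / ln(1+r) = 59.49.
Round up to a whole number of payments: n = 60.

60 payments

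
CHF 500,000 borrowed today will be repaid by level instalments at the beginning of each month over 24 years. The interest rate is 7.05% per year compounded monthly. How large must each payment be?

Level annuity due; solve PV = PMT × [(1 − (1+r)^−n)/r] × (1+r) for PMT.
Periodic rate r = 0.0705/12 per month; n is counted in months.
With n = 288: PMT = 500,000 / ([(1 − (1+r)^−n)/r] × (1+r)) = CHF 3,583.53

CHF 3,583.53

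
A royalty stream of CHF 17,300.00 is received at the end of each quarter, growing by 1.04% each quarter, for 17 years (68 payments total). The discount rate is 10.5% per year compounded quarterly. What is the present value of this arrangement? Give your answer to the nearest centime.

Periodic rate r = 0.105/4 per quarter; n is counted in quarters.
Growing ordinary annuity: PV = PMT₁ × [1 − ((1+g)/(1+r))^n] / (r − g) = 17,300 × [1 − ((1+0.0104)/(1+r))^68] / (r − 0.0104) = CHF 712,736.50.

CHF 712,736.50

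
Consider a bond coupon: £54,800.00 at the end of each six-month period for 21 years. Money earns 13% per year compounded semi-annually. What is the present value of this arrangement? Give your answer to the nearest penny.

£783,210.45

This is an ordinary annuity: 42 payments of £54,800.00 at the end of each six-month period.
Periodic rate r = 0.13/2 per half-year; n is counted in half-years.
PV = PMT × [(1 − (1+r)^−n)/r] = 54,800 × [1 − (1+r)^−42] / r = £783,210.45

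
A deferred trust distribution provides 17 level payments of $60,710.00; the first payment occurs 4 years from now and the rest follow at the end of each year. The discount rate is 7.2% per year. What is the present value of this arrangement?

Ordinary annuity of 17 payments, first payment at period 4.
Periodic rate r = 0.072 per year.
The ordinary-annuity PV formula values the stream one period before the first payment (period 3); discount that back 3 periods:
PV₀ = 60,710 × [1 − (1+r)^−17] / r × (1+r)^−3 = $474,543.14

$474,543.14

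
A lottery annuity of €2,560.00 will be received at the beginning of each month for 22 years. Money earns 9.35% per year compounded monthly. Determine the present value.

This is an annuity due: 264 payments of €2,560.00 at the beginning of each month.
Periodic rate r = 0.0935/12 per month; n is counted in months.
PV = PMT × [(1 − (1+r)^−n)/r] × (1+r) = 2,560 × [1 − (1+r)^−264] / r × (1+r) = €288,448.48

€288,448.48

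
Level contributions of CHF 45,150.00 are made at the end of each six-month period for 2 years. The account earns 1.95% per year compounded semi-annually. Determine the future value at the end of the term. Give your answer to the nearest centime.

CHF 183,258.49

This is an ordinary annuity: 4 deposits of CHF 45,150.00 at the end of each six-month period.
Periodic rate r = 0.0195/2 per half-year; n is counted in half-years.
FV = PMT × [((1+r)^n − 1)/r] = 45,150 × [(1+r)^4 − 1] / r = CHF 183,258.49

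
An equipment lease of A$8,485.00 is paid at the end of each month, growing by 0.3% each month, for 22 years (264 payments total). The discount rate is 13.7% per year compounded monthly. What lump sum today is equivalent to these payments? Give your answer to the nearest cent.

Periodic rate r = 0.137/12 per month; n is counted in months.
Growing ordinary annuity: PV = PMT₁ × [1 − ((1+g)/(1+r))^n] / (r − g) = 8,485 × [1 − ((1+0.003)/(1+r))^264] / (r − 0.003) = A$897,096.55.

A$897,096.55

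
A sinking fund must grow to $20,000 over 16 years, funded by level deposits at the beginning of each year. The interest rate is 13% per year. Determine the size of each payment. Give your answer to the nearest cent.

$379.23

Level annuity due; solve FV = PMT × [((1+r)^n − 1)/r] × (1+r) for PMT.
Periodic rate r = 0.13 per year.
With n = 16: PMT = 20,000 / ([((1+r)^n − 1)/r] × (1+r)) = $379.23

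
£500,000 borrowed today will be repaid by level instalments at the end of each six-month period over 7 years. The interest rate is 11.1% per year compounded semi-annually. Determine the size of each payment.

£52,303.71

Level ordinary annuity; solve PV = PMT × [(1 − (1+r)^−n)/r] for PMT.
Periodic rate r = 0.111/2 per half-year; n is counted in half-years.
With n = 14: PMT = 500,000 / ([(1 − (1+r)^−n)/r]) = £52,303.71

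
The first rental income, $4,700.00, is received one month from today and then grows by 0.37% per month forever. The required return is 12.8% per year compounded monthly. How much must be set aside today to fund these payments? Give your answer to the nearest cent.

Periodic rate r = 0.128/12 per month.
Growing perpetuity (Gordon): PV = PMT₁ / (r − g) = 4,700 / (r − 0.0037) = $674,641.15.

$674,641.15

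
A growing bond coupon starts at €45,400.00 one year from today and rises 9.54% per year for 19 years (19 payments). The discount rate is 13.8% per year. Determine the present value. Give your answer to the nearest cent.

Periodic rate r = 0.138 per year.
Growing ordinary annuity: PV = PMT₁ × [1 − ((1+g)/(1+r))^n] / (r − g) = 45,400 × [1 − ((1+0.0954)/(1+r))^19] / (r − 0.0954) = €549,519.06.

€549,519.06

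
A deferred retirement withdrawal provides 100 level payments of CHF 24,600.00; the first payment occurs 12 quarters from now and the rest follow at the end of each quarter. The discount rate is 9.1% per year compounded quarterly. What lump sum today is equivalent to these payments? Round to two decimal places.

Ordinary annuity of 100 payments, first payment at period 12.
Periodic rate r = 0.091/4 per quarter; n is counted in quarters.
The ordinary-annuity PV formula values the stream one period before the first payment (period 11); discount that back 11 periods:
PV₀ = 24,600 × [1 − (1+r)^−100] / r × (1+r)^−11 = CHF 755,254.66

CHF 755,254.66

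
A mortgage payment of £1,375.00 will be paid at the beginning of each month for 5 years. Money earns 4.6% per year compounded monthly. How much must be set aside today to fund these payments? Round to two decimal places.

£73,856.60

This is an annuity due: 60 payments of £1,375.00 at the beginning of each month.
Periodic rate r = 0.046/12 per month; n is counted in months.
PV = PMT × [(1 − (1+r)^−n)/r] × (1+r) = 1,375 × [1 − (1+r)^−60] / r × (1+r) = £73,856.60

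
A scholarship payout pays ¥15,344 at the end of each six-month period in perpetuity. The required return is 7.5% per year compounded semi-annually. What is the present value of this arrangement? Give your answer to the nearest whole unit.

Periodic rate r = 0.075/2 per half-year.
Level perpetuity: PV = PMT / r = 15,344 / (0.075/2) = ¥409,173.

¥409,173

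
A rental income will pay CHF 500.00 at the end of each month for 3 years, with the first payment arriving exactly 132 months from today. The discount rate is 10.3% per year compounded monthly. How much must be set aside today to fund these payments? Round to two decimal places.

CHF 5,035.83

Ordinary annuity of 36 payments, first payment at period 132.
Periodic rate r = 0.103/12 per month; n is counted in months.
The ordinary-annuity PV formula values the stream one period before the first payment (period 131); discount that back 131 periods:
PV₀ = 500 × [1 − (1+r)^−36] / r × (1+r)^−131 = CHF 5,035.83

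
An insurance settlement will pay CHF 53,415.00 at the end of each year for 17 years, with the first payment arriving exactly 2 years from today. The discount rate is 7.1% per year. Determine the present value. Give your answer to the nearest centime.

Ordinary annuity of 17 payments, first payment at period 2.
Periodic rate r = 0.071 per year.
The ordinary-annuity PV formula values the stream one period before the first payment (period 1); discount that back 1 periods:
PV₀ = 53,415 × [1 − (1+r)^−17] / r × (1+r)^−1 = CHF 483,575.88

CHF 483,575.88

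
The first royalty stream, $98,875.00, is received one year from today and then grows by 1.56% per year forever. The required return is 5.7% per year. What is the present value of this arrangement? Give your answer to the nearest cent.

Periodic rate r = 0.057 per year.
Growing perpetuity (Gordon): PV = PMT₁ / (r − g) = 98,875 / (r − 0.0156) = $2,388,285.02.

$2,388,285.02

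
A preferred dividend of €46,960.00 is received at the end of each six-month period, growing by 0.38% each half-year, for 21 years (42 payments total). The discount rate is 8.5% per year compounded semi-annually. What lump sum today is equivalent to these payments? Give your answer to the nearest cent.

€965,691.93

Periodic rate r = 0.085/2 per half-year; n is counted in half-years.
Growing ordinary annuity: PV = PMT₁ × [1 − ((1+g)/(1+r))^n] / (r − g) = 46,960 × [1 − ((1+0.0038)/(1+r))^42] / (r − 0.0038) = €965,691.93.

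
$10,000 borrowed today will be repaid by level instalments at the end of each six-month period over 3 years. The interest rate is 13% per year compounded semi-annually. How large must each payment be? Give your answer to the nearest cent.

$2,065.68

Level ordinary annuity; solve PV = PMT × [(1 − (1+r)^−n)/r] for PMT.
Periodic rate r = 0.13/2 per half-year; n is counted in half-years.
With n = 6: PMT = 10,000 / ([(1 − (1+r)^−n)/r]) = $2,065.68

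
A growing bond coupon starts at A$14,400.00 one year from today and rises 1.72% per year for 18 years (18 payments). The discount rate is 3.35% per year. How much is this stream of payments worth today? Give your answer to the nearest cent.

Periodic rate r = 0.0335 per year.
Growing ordinary annuity: PV = PMT₁ × [1 − ((1+g)/(1+r))^n] / (r − g) = 14,400 × [1 − ((1+0.0172)/(1+r))^18] / (r − 0.0172) = A$219,844.48.

A$219,844.48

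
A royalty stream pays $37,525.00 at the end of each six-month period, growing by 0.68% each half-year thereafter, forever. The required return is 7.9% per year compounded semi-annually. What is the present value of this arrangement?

Periodic rate r = 0.079/2 per half-year.
Growing perpetuity (Gordon): PV = PMT₁ / (r − g) = 37,525 / (r − 0.0068) = $1,147,553.52.

$1,147,553.52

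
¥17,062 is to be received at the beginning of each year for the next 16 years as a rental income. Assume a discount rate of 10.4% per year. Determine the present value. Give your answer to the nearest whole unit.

This is an annuity due: 16 payments of ¥17,062 at the beginning of each year.
Periodic rate r = 0.104 per year.
PV = PMT × [(1 − (1+r)^−n)/r] × (1+r) = 17,062 × [1 − (1+r)^−16] / r × (1+r) = ¥143,927

¥143,927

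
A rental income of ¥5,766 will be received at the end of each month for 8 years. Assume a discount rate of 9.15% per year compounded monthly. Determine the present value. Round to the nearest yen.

This is an ordinary annuity: 96 payments of ¥5,766 at the end of each month.
Periodic rate r = 0.0915/12 per month; n is counted in months.
PV = PMT × [(1 − (1+r)^−n)/r] = 5,766 × [1 − (1+r)^−96] / r = ¥391,496

¥391,496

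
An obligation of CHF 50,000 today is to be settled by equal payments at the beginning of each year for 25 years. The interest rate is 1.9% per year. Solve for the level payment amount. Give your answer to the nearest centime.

Level annuity due; solve PV = PMT × [(1 − (1+r)^−n)/r] × (1+r) for PMT.
Periodic rate r = 0.019 per year.
With n = 25: PMT = 50,000 / ([(1 − (1+r)^−n)/r] × (1+r)) = CHF 2,483.86

CHF 2,483.86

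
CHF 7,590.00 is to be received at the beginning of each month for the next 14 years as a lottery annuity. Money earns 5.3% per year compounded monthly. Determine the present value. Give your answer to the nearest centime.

CHF 902,845.05

This is an annuity due: 168 payments of CHF 7,590.00 at the beginning of each month.
Periodic rate r = 0.053/12 per month; n is counted in months.
PV = PMT × [(1 − (1+r)^−n)/r] × (1+r) = 7,590 × [1 − (1+r)^−168] / r × (1+r) = CHF 902,845.05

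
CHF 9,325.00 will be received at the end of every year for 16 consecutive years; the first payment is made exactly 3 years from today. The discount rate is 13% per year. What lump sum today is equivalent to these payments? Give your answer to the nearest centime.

CHF 48,227.06

Ordinary annuity of 16 payments, first payment at period 3.
Periodic rate r = 0.13 per year.
The ordinary-annuity PV formula values the stream one period before the first payment (period 2); discount that back 2 periods:
PV₀ = 9,325 × [1 − (1+r)^−16] / r × (1+r)^−2 = CHF 48,227.06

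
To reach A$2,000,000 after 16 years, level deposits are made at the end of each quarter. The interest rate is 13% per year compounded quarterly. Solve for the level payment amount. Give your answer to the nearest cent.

Level ordinary annuity; solve FV = PMT × [((1+r)^n − 1)/r] for PMT.
Periodic rate r = 0.13/4 per quarter; n is counted in quarters.
With n = 64: PMT = 2,000,000 / ([((1+r)^n − 1)/r]) = A$9,638.23

A$9,638.23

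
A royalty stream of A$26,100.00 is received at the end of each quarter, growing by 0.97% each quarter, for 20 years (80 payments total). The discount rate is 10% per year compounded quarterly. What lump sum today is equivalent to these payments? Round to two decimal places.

A$1,193,695.60

Periodic rate r = 0.1/4 per quarter; n is counted in quarters.
Growing ordinary annuity: PV = PMT₁ × [1 − ((1+g)/(1+r))^n] / (r − g) = 26,100 × [1 − ((1+0.0097)/(1+r))^80] / (r − 0.0097) = A$1,193,695.60.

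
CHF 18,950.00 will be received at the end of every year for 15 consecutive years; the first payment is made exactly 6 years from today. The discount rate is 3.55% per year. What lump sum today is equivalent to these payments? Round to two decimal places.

Ordinary annuity of 15 payments, first payment at period 6.
Periodic rate r = 0.0355 per year.
The ordinary-annuity PV formula values the stream one period before the first payment (period 5); discount that back 5 periods:
PV₀ = 18,950 × [1 − (1+r)^−15] / r × (1+r)^−5 = CHF 182,671.40

CHF 182,671.40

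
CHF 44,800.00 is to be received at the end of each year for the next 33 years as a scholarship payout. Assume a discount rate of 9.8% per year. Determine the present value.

CHF 436,241.49

This is an ordinary annuity: 33 payments of CHF 44,800.00 at the end of each year.
Periodic rate r = 0.098 per year.
PV = PMT × [(1 − (1+r)^−n)/r] = 44,800 × [1 − (1+r)^−33] / r = CHF 436,241.49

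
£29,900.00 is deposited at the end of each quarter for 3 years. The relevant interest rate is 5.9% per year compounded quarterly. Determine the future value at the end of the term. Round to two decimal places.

£389,387.41

This is an ordinary annuity: 12 deposits of £29,900.00 at the end of each quarter.
Periodic rate r = 0.059/4 per quarter; n is counted in quarters.
FV = PMT × [((1+r)^n − 1)/r] = 29,900 × [(1+r)^12 − 1] / r = £389,387.41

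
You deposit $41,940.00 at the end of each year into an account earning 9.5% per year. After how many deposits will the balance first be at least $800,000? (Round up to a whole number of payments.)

12 payments

Periodic rate r = 0.095 per year.
Ordinary annuity FV: 800,000 = 41,940 × [((1+r)^n − 1)/r].
(1+r)^n = 1 + 800,000 × r / 41,940, so n = ln(1 + 800,000·r/41,940) / ln(1+r) = 11.39.
Round up to a whole number of payments: n = 12.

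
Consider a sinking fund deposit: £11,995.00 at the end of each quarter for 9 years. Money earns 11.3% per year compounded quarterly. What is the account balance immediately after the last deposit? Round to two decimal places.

£732,937.29

This is an ordinary annuity: 36 deposits of £11,995.00 at the end of each quarter.
Periodic rate r = 0.113/4 per quarter; n is counted in quarters.
FV = PMT × [((1+r)^n − 1)/r] = 11,995 × [(1+r)^36 − 1] / r = £732,937.29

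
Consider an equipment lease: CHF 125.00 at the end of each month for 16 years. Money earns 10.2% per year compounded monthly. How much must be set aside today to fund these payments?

This is an ordinary annuity: 192 payments of CHF 125.00 at the end of each month.
Periodic rate r = 0.102/12 per month; n is counted in months.
PV = PMT × [(1 − (1+r)^−n)/r] = 125 × [1 − (1+r)^−192] / r = CHF 11,810.42

CHF 11,810.42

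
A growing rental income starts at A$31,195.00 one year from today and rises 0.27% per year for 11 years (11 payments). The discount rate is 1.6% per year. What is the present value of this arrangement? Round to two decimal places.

A$316,480.88

Periodic rate r = 0.016 per year.
Growing ordinary annuity: PV = PMT₁ × [1 − ((1+g)/(1+r))^n] / (r − g) = 31,195 × [1 − ((1+0.0027)/(1+r))^11] / (r − 0.0027) = A$316,480.88.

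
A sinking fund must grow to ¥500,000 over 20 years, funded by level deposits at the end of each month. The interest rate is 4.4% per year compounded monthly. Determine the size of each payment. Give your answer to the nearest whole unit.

Level ordinary annuity; solve FV = PMT × [((1+r)^n − 1)/r] for PMT.
Periodic rate r = 0.044/12 per month; n is counted in months.
With n = 240: PMT = 500,000 / ([((1+r)^n − 1)/r]) = ¥1,303

¥1,303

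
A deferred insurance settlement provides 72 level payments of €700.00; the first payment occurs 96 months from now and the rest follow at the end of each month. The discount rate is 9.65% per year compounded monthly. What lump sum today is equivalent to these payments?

€17,824.20

Ordinary annuity of 72 payments, first payment at period 96.
Periodic rate r = 0.0965/12 per month; n is counted in months.
The ordinary-annuity PV formula values the stream one period before the first payment (period 95); discount that back 95 periods:
PV₀ = 700 × [1 − (1+r)^−72] / r × (1+r)^−95 = €17,824.20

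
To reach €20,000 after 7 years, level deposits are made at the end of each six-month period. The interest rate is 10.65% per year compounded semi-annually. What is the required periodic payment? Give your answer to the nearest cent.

€997.68

Level ordinary annuity; solve FV = PMT × [((1+r)^n − 1)/r] for PMT.
Periodic rate r = 0.1065/2 per half-year; n is counted in half-years.
With n = 14: PMT = 20,000 / ([((1+r)^n − 1)/r]) = €997.68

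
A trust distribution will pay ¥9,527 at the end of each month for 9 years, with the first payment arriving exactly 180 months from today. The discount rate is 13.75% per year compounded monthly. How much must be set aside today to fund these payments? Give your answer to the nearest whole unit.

¥76,574

Ordinary annuity of 108 payments, first payment at period 180.
Periodic rate r = 0.1375/12 per month; n is counted in months.
The ordinary-annuity PV formula values the stream one period before the first payment (period 179); discount that back 179 periods:
PV₀ = 9,527 × [1 − (1+r)^−108] / r × (1+r)^−179 = ¥76,574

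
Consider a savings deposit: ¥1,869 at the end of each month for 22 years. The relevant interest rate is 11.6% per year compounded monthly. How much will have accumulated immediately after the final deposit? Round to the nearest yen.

This is an ordinary annuity: 264 deposits of ¥1,869 at the end of each month.
Periodic rate r = 0.116/12 per month; n is counted in months.
FV = PMT × [((1+r)^n − 1)/r] = 1,869 × [(1+r)^264 − 1] / r = ¥2,257,577

¥2,257,577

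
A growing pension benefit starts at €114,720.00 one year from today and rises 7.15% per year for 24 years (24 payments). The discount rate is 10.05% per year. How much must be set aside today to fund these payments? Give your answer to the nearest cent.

€1,871,888.42

Periodic rate r = 0.1005 per year.
Growing ordinary annuity: PV = PMT₁ × [1 − ((1+g)/(1+r))^n] / (r − g) = 114,720 × [1 − ((1+0.0715)/(1+r))^24] / (r − 0.0715) = €1,871,888.42.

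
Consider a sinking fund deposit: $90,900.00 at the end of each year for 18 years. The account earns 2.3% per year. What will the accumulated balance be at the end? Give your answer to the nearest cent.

$1,998,928.91

This is an ordinary annuity: 18 deposits of $90,900.00 at the end of each year.
Periodic rate r = 0.023 per year.
FV = PMT × [((1+r)^n − 1)/r] = 90,900 × [(1+r)^18 − 1] / r = $1,998,928.91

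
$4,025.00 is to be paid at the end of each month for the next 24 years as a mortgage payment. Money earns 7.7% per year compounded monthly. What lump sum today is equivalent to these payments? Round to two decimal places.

This is an ordinary annuity: 288 payments of $4,025.00 at the end of each month.
Periodic rate r = 0.077/12 per month; n is counted in months.
PV = PMT × [(1 − (1+r)^−n)/r] = 4,025 × [1 − (1+r)^−288] / r = $527,859.50

$527,859.50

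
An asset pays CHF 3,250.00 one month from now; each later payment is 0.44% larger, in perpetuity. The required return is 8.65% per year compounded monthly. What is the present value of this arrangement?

CHF 1,157,270.03

Periodic rate r = 0.0865/12 per month.
Growing perpetuity (Gordon): PV = PMT₁ / (r − g) = 3,250 / (r − 0.0044) = CHF 1,157,270.03.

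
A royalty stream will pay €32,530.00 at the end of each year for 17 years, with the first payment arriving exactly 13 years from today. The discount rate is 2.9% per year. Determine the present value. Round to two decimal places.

€306,380.29

Ordinary annuity of 17 payments, first payment at period 13.
Periodic rate r = 0.029 per year.
The ordinary-annuity PV formula values the stream one period before the first payment (period 12); discount that back 12 periods:
PV₀ = 32,530 × [1 − (1+r)^−17] / r × (1+r)^−12 = €306,380.29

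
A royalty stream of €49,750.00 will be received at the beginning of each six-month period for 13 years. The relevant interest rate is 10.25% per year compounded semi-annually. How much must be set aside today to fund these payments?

€742,222.85

This is an annuity due: 26 payments of €49,750.00 at the beginning of each six-month period.
Periodic rate r = 0.1025/2 per half-year; n is counted in half-years.
PV = PMT × [(1 − (1+r)^−n)/r] × (1+r) = 49,750 × [1 − (1+r)^−26] / r × (1+r) = €742,222.85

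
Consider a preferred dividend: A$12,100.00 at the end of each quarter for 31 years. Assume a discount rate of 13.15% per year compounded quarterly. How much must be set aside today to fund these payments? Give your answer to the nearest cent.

This is an ordinary annuity: 124 payments of A$12,100.00 at the end of each quarter.
Periodic rate r = 0.1315/4 per quarter; n is counted in quarters.
PV = PMT × [(1 − (1+r)^−n)/r] = 12,100 × [1 − (1+r)^−124] / r = A$361,392.82

A$361,392.82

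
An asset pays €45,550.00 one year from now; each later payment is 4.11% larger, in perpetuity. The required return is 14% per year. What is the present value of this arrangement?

Periodic rate r = 0.14 per year.
Growing perpetuity (Gordon): PV = PMT₁ / (r − g) = 45,550 / (r − 0.0411) = €460,566.23.

€460,566.23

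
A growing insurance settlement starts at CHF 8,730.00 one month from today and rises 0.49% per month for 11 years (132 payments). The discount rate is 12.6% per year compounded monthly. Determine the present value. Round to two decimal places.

CHF 810,331.78

Periodic rate r = 0.126/12 per month; n is counted in months.
Growing ordinary annuity: PV = PMT₁ × [1 − ((1+g)/(1+r))^n] / (r − g) = 8,730 × [1 − ((1+0.0049)/(1+r))^132] / (r − 0.0049) = CHF 810,331.78.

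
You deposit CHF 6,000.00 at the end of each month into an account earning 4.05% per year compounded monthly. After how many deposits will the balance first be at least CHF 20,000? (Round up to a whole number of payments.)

4 payments

Periodic rate r = 0.0405/12 per month; n is counted in months.
Ordinary annuity FV: 20,000 = 6,000 × [((1+r)^n − 1)/r].
(1+r)^n = 1 + 20,000 × r / 6,000, so n = ln(1 + 20,000·r/6,000) / ln(1+r) = 3.32.
Round up to a whole number of payments: n = 4.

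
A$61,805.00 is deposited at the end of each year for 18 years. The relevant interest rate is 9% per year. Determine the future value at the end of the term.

A$2,552,629.19

This is an ordinary annuity: 18 deposits of A$61,805.00 at the end of each year.
Periodic rate r = 0.09 per year.
FV = PMT × [((1+r)^n − 1)/r] = 61,805 × [(1+r)^18 − 1] / r = A$2,552,629.19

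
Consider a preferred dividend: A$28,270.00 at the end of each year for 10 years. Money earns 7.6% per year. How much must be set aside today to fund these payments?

A$193,164.63

This is an ordinary annuity: 10 payments of A$28,270.00 at the end of each year.
Periodic rate r = 0.076 per year.
PV = PMT × [(1 − (1+r)^−n)/r] = 28,270 × [1 − (1+r)^−10] / r = A$193,164.63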